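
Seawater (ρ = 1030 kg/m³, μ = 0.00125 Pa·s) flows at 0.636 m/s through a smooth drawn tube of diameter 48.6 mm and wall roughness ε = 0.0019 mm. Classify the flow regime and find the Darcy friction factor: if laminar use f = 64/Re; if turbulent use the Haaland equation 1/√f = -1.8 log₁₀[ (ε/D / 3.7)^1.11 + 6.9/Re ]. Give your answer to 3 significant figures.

Re = ρVD/μ = 1030·0.636·0.0486/0.00125 = 2.547e+04.
Re > 4000 → turbulent. ε/D = 1.9e-06/0.0486 = 3.91e-05; Haaland: 1/√f = -1.8 log₁₀[3e-06 + 0.000271] = 6.412, so f = 0.02432.

f ≈ 0.0243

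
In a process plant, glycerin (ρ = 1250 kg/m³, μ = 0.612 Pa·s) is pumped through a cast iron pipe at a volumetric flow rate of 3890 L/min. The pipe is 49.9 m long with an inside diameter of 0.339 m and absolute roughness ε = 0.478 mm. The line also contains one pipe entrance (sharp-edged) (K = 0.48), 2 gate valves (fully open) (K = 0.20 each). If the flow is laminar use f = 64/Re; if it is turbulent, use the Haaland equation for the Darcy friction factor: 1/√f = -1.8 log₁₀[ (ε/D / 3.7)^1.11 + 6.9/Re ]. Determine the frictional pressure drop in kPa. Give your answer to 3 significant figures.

Q = 3890 L/min = 3890/60000 = 0.06483 m³/s.
Cross-sectional area A = πD²/4 = π(0.339)²/4 = 0.09026 m²; mean velocity V = Q/A = 0.06483/0.09026 = 0.7183 m/s.
Reynolds number Re = ρVD/μ = 1250 · 0.7183 · 0.339 / 0.612 = 497.4.
Re < 2300 → laminar flow, so f = 64/Re = 64/497.4 = 0.1287 (the turbulent correlation is not needed).
Total minor-loss coefficient ΣK = 1·0.48 + 2·0.2 = 0.88.
ΔP = [f·L/D + ΣK]·(ρV²/2) = [0.1287·49.9/0.339 + 0.88]·(1250·0.7183²/2) = [18.94 + 0.88]·322.5 = 6392 Pa.
ΔP = 6392 Pa = 6.39 kPa.

ΔP ≈ 6.39 kPa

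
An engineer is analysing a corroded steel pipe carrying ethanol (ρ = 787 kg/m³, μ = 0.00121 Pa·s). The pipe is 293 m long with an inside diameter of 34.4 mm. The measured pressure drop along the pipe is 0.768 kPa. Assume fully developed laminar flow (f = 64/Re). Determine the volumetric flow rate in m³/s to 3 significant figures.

Q ≈ 7.45×10^-5 m³/s

For laminar flow, f = 64/Re with Re = ρVD/μ, so Darcy-Weisbach reduces to ΔP = 32μLV/D². Solving for V: V = ΔP·D²/(32μL) = 768·(0.0344)²/(32·0.00121·293) = 0.08011 m/s.
Check: Re = ρVD/μ = 787·0.08011·0.0344/0.00121 = 1792 < 2300, so the laminar assumption holds.
Q = V·A = 0.08011·(π/4·0.0344²) = 7.445e-05 m³/s = 7.45×10^-5 m³/s.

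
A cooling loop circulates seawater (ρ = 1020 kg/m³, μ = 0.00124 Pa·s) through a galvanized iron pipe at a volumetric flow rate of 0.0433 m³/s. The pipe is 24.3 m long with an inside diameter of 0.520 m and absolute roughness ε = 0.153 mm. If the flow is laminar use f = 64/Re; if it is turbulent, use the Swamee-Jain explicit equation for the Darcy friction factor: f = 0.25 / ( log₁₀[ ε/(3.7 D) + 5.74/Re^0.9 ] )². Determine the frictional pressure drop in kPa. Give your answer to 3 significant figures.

Cross-sectional area A = πD²/4 = π(0.52)²/4 = 0.2124 m²; mean velocity V = Q/A = 0.0433/0.2124 = 0.2039 m/s.
Reynolds number Re = ρVD/μ = 1020 · 0.2039 · 0.52 / 0.00124 = 8.721e+04.
Re > 4000 → turbulent. Relative roughness ε/D = 0.000153/0.52 = 0.000294. Swamee-Jain: f = 0.25/(log₁₀[0.000294/3.7 + 5.74/8.721e+04^0.9])² = 0.25/(log₁₀[7.95e-05 + 0.000205])² = 0.25/(-3.545)² = 0.01989.
Darcy-Weisbach: ΔP = f(L/D)(ρV²/2) = 0.01989·(24.3/0.52)·(1020·0.2039²/2) = 0.01989·46.73·21.2 = 19.7 Pa.
ΔP = 19.7 Pa = 0.0197 kPa.

ΔP ≈ 0.0197 kPa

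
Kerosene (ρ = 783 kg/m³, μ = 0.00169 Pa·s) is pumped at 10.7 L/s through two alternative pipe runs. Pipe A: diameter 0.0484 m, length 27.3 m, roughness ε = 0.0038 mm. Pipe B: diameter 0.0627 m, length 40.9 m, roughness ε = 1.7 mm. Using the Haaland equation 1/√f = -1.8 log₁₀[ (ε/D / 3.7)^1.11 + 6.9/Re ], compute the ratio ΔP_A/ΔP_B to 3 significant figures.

ΔP_A/ΔP_B ≈ 0.761

Pipe A: V = Q/A = 0.0107/0.00184 = 5.816 m/s; Re = 1.304e+05; ε/D = 7.85e-05; Haaland → f = 0.01728; ΔP_A = f(L/D)(ρV²/2) = 1.291e+05 Pa.
Pipe B: V = Q/A = 0.0107/0.003088 = 3.465 m/s; Re = 1.007e+05; ε/D = 0.0271; Haaland → f = 0.05528; ΔP_B = f(L/D)(ρV²/2) = 1.695e+05 Pa.
ΔP_A/ΔP_B = 1.291e+05/1.695e+05 = 0.761.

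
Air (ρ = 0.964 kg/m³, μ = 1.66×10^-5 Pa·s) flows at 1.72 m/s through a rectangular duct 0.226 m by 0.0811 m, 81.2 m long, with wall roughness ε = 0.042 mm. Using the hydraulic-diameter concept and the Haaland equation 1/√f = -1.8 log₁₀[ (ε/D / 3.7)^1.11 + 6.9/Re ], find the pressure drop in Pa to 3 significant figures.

ΔP ≈ 29.0 Pa

Hydraulic diameter D_h = 4A/P = 4·(0.226·0.0811)/(2·(0.226+0.0811)) = 0.07331/0.6142 = 0.1194 m.
Re = ρVD_h/μ = 0.964·1.72·0.1194/1.66e-05 = 1.192e+04.
ε/D_h = 4.2e-05/0.1194 = 0.000352; Haaland gives 1/√f = -1.8 log₁₀[3.43e-05+0.000579] = 5.782, so f = 0.02991.
ΔP = f(L/D_h)(ρV²/2) = 0.02991·81.2/0.1194·1.426 = 29.01 Pa.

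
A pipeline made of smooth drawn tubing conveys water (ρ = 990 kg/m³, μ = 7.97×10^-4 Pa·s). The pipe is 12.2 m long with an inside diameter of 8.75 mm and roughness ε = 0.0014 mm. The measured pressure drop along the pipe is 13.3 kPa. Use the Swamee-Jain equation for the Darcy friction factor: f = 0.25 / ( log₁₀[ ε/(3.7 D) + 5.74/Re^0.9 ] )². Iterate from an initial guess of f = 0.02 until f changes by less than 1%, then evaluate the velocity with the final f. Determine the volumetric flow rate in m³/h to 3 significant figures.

Rearranging Darcy-Weisbach: V = √(2·ΔP·D/(f·L·ρ)). With ε/D = 1.4e-06/0.00875 = 0.00016, iterate starting from f = 0.02:
  f = 0.02 → V = √(2·1.33e+04·0.00875/(0.02·12.2·990)) = 0.9816 m/s; Re = ρVD/μ = 1.067e+04; f → 0.03072
  f = 0.03072 → V = 0.792 m/s; Re = 8609; f → 0.03255
  f = 0.03255 → V = 0.7694 m/s; Re = 8363; f → 0.03281
Converged (Δf/f < 1%). With the final f = 0.03281: V = √(2·1.33e+04·0.00875/(0.03281·12.2·990)) = 0.7663 m/s.
Q = V·A = 0.7663·(π/4·0.00875²) = 4.608e-05 m³/s = 0.166 m³/h.

Q ≈ 0.166 m³/h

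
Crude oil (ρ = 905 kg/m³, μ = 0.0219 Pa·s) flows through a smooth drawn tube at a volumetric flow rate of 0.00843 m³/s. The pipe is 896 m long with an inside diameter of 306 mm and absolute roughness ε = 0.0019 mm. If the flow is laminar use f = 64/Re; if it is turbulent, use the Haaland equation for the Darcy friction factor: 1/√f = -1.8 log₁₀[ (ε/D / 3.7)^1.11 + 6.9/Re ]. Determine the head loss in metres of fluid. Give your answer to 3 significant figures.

Cross-sectional area A = πD²/4 = π(0.306)²/4 = 0.07354 m²; mean velocity V = Q/A = 0.00843/0.07354 = 0.1146 m/s.
Reynolds number Re = ρVD/μ = 905 · 0.1146 · 0.306 / 0.0219 = 1450.
Re < 2300 → laminar flow, so f = 64/Re = 64/1450 = 0.04415 (the turbulent correlation is not needed).
Darcy-Weisbach: ΔP = f(L/D)(ρV²/2) = 0.04415·(896/0.306)·(905·0.1146²/2) = 0.04415·2928·5.946 = 768.7 Pa.
Head loss h_f = ΔP/(ρg) = 768.7/(905·9.81) = 0.0866 m.

h_f ≈ 0.0866 m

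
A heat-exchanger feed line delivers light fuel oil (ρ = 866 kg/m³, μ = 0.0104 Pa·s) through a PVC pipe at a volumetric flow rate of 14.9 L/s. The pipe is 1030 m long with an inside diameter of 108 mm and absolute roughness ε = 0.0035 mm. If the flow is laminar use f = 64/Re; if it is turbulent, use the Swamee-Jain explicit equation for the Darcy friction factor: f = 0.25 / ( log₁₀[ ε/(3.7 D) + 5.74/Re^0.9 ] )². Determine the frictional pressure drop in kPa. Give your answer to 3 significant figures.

Q = 14.9 L/s = 14.9/1000 = 0.0149 m³/s.
Cross-sectional area A = πD²/4 = π(0.108)²/4 = 0.009161 m²; mean velocity V = Q/A = 0.0149/0.009161 = 1.626 m/s.
Reynolds number Re = ρVD/μ = 866 · 1.626 · 0.108 / 0.0104 = 1.463e+04.
Re > 4000 → turbulent. Relative roughness ε/D = 3.5e-06/0.108 = 3.24e-05. Swamee-Jain: f = 0.25/(log₁₀[3.24e-05/3.7 + 5.74/1.463e+04^0.9])² = 0.25/(log₁₀[8.76e-06 + 0.00102])² = 0.25/(-2.986)² = 0.02804.
Darcy-Weisbach: ΔP = f(L/D)(ρV²/2) = 0.02804·(1030/0.108)·(866·1.626²/2) = 0.02804·9537·1145 = 3.063e+05 Pa.
ΔP = 3.063e+05 Pa = 306 kPa.

ΔP ≈ 306 kPa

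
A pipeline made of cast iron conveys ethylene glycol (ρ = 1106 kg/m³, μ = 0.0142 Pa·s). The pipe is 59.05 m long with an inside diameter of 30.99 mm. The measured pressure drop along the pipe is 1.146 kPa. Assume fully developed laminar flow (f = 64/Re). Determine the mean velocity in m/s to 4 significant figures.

V ≈ 0.04102 m/s

For laminar flow, f = 64/Re with Re = ρVD/μ, so Darcy-Weisbach reduces to ΔP = 32μLV/D². Solving for V: V = ΔP·D²/(32μL) = 1146·(0.03099)²/(32·0.0142·59.05) = 0.04102 m/s.
Check: Re = ρVD/μ = 1106·0.04102·0.03099/0.0142 = 99.01 < 2300, so the laminar assumption holds.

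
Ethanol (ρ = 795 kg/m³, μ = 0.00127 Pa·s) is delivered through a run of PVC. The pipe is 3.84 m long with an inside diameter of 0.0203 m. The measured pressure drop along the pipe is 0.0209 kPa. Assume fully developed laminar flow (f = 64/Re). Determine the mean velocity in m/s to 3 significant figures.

For laminar flow, f = 64/Re with Re = ρVD/μ, so Darcy-Weisbach reduces to ΔP = 32μLV/D². Solving for V: V = ΔP·D²/(32μL) = 20.9·(0.0203)²/(32·0.00127·3.84) = 0.05519 m/s.
Check: Re = ρVD/μ = 795·0.05519·0.0203/0.00127 = 701.3 < 2300, so the laminar assumption holds.

V ≈ 0.0552 m/s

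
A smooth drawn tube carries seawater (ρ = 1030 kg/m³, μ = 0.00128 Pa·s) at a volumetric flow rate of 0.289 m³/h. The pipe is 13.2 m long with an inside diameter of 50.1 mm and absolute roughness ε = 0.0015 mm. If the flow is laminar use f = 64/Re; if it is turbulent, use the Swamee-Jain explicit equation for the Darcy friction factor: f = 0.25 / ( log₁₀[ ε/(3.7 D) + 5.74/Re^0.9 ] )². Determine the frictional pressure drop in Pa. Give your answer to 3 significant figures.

ΔP ≈ 8.77 Pa

Q = 0.289 m³/h = 0.289/3600 = 8.028e-05 m³/s.
Cross-sectional area A = πD²/4 = π(0.0501)²/4 = 0.001971 m²; mean velocity V = Q/A = 8.028e-05/0.001971 = 0.04072 m/s.
Reynolds number Re = ρVD/μ = 1030 · 0.04072 · 0.0501 / 0.00128 = 1642.
Re < 2300 → laminar flow, so f = 64/Re = 64/1642 = 0.03898 (the turbulent correlation is not needed).
Darcy-Weisbach: ΔP = f(L/D)(ρV²/2) = 0.03898·(13.2/0.0501)·(1030·0.04072²/2) = 0.03898·263.5·0.854 = 8.772 Pa.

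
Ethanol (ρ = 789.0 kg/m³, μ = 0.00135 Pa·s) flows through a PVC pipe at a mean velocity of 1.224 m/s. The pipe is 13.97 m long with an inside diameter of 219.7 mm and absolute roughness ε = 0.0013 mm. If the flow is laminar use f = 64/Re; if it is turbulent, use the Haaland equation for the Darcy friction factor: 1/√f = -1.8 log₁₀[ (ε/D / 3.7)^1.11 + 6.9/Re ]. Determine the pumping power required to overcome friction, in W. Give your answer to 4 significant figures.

P ≈ 28.39 W

Reynolds number Re = ρVD/μ = 789 · 1.224 · 0.2197 / 0.00135 = 1.572e+05.
Re > 4000 → turbulent. Relative roughness ε/D = 1.3e-06/0.2197 = 5.92e-06. Haaland: 1/√f = -1.8 log₁₀[(5.92e-06/3.7)^1.11 + 6.9/1.572e+05] = -1.8 log₁₀[3.68e-07 + 4.39e-05] = 7.837, so f = 0.01628.
Darcy-Weisbach: ΔP = f(L/D)(ρV²/2) = 0.01628·(13.97/0.2197)·(789·1.224²/2) = 0.01628·63.59·591 = 611.9 Pa.
Q = V·A = 1.224·0.03791 = 0.0464 m³/s.
Pumping power P = QΔP = 0.0464·611.9 = 28.393 W = 28.39 W.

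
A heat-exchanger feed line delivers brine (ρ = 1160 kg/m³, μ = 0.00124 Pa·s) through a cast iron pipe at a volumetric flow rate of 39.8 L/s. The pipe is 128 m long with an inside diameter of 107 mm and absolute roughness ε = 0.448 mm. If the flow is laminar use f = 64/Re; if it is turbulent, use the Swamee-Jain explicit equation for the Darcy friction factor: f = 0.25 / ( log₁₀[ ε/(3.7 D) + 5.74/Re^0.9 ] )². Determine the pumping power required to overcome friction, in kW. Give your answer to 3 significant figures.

Q = 39.8 L/s = 39.8/1000 = 0.0398 m³/s.
Cross-sectional area A = πD²/4 = π(0.107)²/4 = 0.008992 m²; mean velocity V = Q/A = 0.0398/0.008992 = 4.426 m/s.
Reynolds number Re = ρVD/μ = 1160 · 4.426 · 0.107 / 0.00124 = 4.43e+05.
Re > 4000 → turbulent. Relative roughness ε/D = 0.000448/0.107 = 0.00419. Swamee-Jain: f = 0.25/(log₁₀[0.00419/3.7 + 5.74/4.43e+05^0.9])² = 0.25/(log₁₀[0.00113 + 4.75e-05])² = 0.25/(-2.928)² = 0.02915.
Darcy-Weisbach: ΔP = f(L/D)(ρV²/2) = 0.02915·(128/0.107)·(1160·4.426²/2) = 0.02915·1196·1.136e+04 = 3.963e+05 Pa.
Pumping power P = QΔP = 0.0398·3.963e+05 = 15770 W = 15.8 kW.

P ≈ 15.8 kW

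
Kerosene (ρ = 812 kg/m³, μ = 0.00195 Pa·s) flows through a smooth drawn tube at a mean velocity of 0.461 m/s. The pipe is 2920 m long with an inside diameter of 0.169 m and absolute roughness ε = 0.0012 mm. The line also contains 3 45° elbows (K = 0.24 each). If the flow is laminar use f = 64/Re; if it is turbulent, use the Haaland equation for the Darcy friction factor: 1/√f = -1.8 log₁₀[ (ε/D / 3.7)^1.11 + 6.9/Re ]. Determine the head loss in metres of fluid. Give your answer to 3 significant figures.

Reynolds number Re = ρVD/μ = 812 · 0.461 · 0.169 / 0.00195 = 3.244e+04.
Re > 4000 → turbulent. Relative roughness ε/D = 1.2e-06/0.169 = 7.1e-06. Haaland: 1/√f = -1.8 log₁₀[(7.1e-06/3.7)^1.11 + 6.9/3.244e+04] = -1.8 log₁₀[4.51e-07 + 0.000213] = 6.608, so f = 0.0229.
Total minor-loss coefficient ΣK = 3·0.24 = 0.72.
ΔP = [f·L/D + ΣK]·(ρV²/2) = [0.0229·2920/0.169 + 0.72]·(812·0.461²/2) = [395.6 + 0.72]·86.28 = 3.42e+04 Pa.
Head loss h_f = ΔP/(ρg) = 3.42e+04/(812·9.81) = 4.29 m.

h_f ≈ 4.29 m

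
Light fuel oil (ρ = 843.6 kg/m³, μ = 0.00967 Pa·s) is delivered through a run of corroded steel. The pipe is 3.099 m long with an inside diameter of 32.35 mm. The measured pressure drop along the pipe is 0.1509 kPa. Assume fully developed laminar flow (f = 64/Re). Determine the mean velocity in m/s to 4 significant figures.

For laminar flow, f = 64/Re with Re = ρVD/μ, so Darcy-Weisbach reduces to ΔP = 32μLV/D². Solving for V: V = ΔP·D²/(32μL) = 150.9·(0.03235)²/(32·0.00967·3.099) = 0.1647 m/s.
Check: Re = ρVD/μ = 843.6·0.1647·0.03235/0.00967 = 464.8 < 2300, so the laminar assumption holds.

V ≈ 0.1647 m/s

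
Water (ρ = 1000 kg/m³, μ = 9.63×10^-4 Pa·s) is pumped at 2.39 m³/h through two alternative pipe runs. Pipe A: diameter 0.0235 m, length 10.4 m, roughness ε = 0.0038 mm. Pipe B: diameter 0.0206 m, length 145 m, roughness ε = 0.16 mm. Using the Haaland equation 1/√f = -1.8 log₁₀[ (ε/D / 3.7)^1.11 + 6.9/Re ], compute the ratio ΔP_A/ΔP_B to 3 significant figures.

Pipe A: V = Q/A = 0.0006639/0.0004337 = 1.531 m/s; Re = 3.735e+04; ε/D = 0.000162; Haaland → f = 0.02254; ΔP_A = f(L/D)(ρV²/2) = 1.168e+04 Pa.
Pipe B: V = Q/A = 0.0006639/0.0003333 = 1.992 m/s; Re = 4.261e+04; ε/D = 0.00777; Haaland → f = 0.03642; ΔP_B = f(L/D)(ρV²/2) = 5.086e+05 Pa.
ΔP_A/ΔP_B = 1.168e+04/5.086e+05 = 0.0230.

ΔP_A/ΔP_B ≈ 0.0230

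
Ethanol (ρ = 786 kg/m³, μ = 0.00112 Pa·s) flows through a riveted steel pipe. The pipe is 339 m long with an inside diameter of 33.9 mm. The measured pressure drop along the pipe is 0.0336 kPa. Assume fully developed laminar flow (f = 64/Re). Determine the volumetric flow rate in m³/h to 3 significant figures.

Q ≈ 0.0103 m³/h

For laminar flow, f = 64/Re with Re = ρVD/μ, so Darcy-Weisbach reduces to ΔP = 32μLV/D². Solving for V: V = ΔP·D²/(32μL) = 33.6·(0.0339)²/(32·0.00112·339) = 0.003178 m/s.
Check: Re = ρVD/μ = 786·0.003178·0.0339/0.00112 = 75.61 < 2300, so the laminar assumption holds.
Q = V·A = 0.003178·(π/4·0.0339²) = 2.869e-06 m³/s = 0.0103 m³/h.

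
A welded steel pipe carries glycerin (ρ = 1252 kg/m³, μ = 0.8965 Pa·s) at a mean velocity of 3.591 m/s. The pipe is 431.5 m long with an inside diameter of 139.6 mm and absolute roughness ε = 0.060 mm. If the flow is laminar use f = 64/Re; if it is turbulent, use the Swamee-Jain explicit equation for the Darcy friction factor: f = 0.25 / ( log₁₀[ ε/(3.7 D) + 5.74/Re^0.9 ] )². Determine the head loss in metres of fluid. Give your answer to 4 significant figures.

h_f ≈ 185.7 m

Reynolds number Re = ρVD/μ = 1252 · 3.591 · 0.1396 / 0.896 = 700.1.
Re < 2300 → laminar flow, so f = 64/Re = 64/700.1 = 0.09142 (the turbulent correlation is not needed).
Darcy-Weisbach: ΔP = f(L/D)(ρV²/2) = 0.09142·(431.5/0.1396)·(1252·3.591²/2) = 0.09142·3091·8072 = 2.281e+06 Pa.
Head loss h_f = ΔP/(ρg) = 2.281e+06/(1252·9.81) = 185.7 m.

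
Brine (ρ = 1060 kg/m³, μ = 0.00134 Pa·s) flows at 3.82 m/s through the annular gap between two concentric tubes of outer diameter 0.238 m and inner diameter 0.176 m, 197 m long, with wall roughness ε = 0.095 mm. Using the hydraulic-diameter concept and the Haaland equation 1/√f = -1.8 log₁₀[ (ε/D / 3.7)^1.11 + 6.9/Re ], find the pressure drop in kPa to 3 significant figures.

Hydraulic diameter D_h = 4A/P = D_o - D_i = 0.238 - 0.176 = 0.062 m.
Re = ρVD_h/μ = 1060·3.82·0.062/0.00134 = 1.874e+05.
ε/D_h = 9.5e-05/0.062 = 0.00153; Haaland gives 1/√f = -1.8 log₁₀[0.000176+3.68e-05] = 6.61, so f = 0.02289.
ΔP = f(L/D_h)(ρV²/2) = 0.02289·197/0.062·7734 = 5.624e+05 Pa.
ΔP = 562 kPa.

ΔP ≈ 562 kPa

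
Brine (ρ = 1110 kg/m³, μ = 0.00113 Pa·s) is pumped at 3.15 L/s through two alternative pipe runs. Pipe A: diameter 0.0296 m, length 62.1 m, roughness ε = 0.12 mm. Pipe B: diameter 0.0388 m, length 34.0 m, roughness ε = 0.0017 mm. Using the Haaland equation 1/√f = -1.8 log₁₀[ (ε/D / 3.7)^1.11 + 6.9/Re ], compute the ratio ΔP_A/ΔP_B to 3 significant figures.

ΔP_A/ΔP_B ≈ 11.5

Pipe A: V = Q/A = 0.00315/0.0006881 = 4.578 m/s; Re = 1.331e+05; ε/D = 0.00405; Haaland → f = 0.02932; ΔP_A = f(L/D)(ρV²/2) = 7.154e+05 Pa.
Pipe B: V = Q/A = 0.00315/0.001182 = 2.664 m/s; Re = 1.015e+05; ε/D = 4.38e-05; Haaland → f = 0.01795; ΔP_B = f(L/D)(ρV²/2) = 6.196e+04 Pa.
ΔP_A/ΔP_B = 7.154e+05/6.196e+04 = 11.5.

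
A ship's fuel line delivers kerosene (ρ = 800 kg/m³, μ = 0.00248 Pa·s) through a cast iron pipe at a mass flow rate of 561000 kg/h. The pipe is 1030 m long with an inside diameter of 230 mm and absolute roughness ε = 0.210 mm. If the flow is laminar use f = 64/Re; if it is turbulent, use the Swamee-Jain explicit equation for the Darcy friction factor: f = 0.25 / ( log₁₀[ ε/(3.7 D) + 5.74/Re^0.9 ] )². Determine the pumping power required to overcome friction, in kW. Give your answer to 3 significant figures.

P ≈ 155 kW

ṁ = 561000 kg/h = 561000/3600 = 155.8 kg/s.
A = πD²/4 = π(0.23)²/4 = 0.04155 m²; mean velocity V = ṁ/(ρA) = 155.8/(800 · 0.04155) = 4.688 m/s.
Reynolds number Re = ρVD/μ = 800 · 4.688 · 0.23 / 0.00248 = 3.478e+05.
Re > 4000 → turbulent. Relative roughness ε/D = 0.00021/0.23 = 0.000913. Swamee-Jain: f = 0.25/(log₁₀[0.000913/3.7 + 5.74/3.478e+05^0.9])² = 0.25/(log₁₀[0.000247 + 5.91e-05])² = 0.25/(-3.514)² = 0.02024.
Darcy-Weisbach: ΔP = f(L/D)(ρV²/2) = 0.02024·(1030/0.23)·(800·4.688²/2) = 0.02024·4478·8792 = 7.97e+05 Pa.
Q = ṁ/ρ = 155.8/800 = 0.1948 m³/s.
Pumping power P = QΔP = 0.1948·7.97e+05 = 155200 W = 155 kW.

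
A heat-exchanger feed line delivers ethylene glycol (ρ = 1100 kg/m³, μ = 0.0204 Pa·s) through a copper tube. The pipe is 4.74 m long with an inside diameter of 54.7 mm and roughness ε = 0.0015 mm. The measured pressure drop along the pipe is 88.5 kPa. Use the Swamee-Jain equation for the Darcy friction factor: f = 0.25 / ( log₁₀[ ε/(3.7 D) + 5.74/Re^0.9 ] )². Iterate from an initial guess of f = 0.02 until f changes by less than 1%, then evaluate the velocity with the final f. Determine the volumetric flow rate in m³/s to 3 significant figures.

Rearranging Darcy-Weisbach: V = √(2·ΔP·D/(f·L·ρ)). With ε/D = 1.5e-06/0.0547 = 2.74e-05, iterate starting from f = 0.02:
  f = 0.02 → V = √(2·8.85e+04·0.0547/(0.02·4.74·1100)) = 9.636 m/s; Re = ρVD/μ = 2.842e+04; f → 0.02376
  f = 0.02376 → V = 8.84 m/s; Re = 2.607e+04; f → 0.02426
  f = 0.02426 → V = 8.75 m/s; Re = 2.581e+04; f → 0.02432
Converged (Δf/f < 1%). With the final f = 0.02432: V = √(2·8.85e+04·0.0547/(0.02432·4.74·1100)) = 8.739 m/s.
Q = V·A = 8.739·(π/4·0.0547²) = 0.02054 m³/s = 0.0205 m³/s.

Q ≈ 0.0205 m³/s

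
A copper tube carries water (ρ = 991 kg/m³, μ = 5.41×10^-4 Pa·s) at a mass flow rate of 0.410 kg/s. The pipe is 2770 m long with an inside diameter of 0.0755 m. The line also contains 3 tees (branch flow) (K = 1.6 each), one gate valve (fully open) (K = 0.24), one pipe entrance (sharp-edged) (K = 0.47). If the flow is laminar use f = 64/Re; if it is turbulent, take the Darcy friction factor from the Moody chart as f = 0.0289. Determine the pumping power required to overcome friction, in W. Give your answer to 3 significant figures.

P ≈ 1.87 W

A = πD²/4 = π(0.0755)²/4 = 0.004477 m²; mean velocity V = ṁ/(ρA) = 0.41/(991 · 0.004477) = 0.09241 m/s.
Reynolds number Re = ρVD/μ = 991 · 0.09241 · 0.0755 / 0.000541 = 1.278e+04.
Re > 4000 → turbulent; use the Moody-chart value f = 0.0289.
Total minor-loss coefficient ΣK = 3·1.6 + 1·0.24 + 1·0.47 = 5.51.
ΔP = [f·L/D + ΣK]·(ρV²/2) = [0.0289·2770/0.0755 + 5.51]·(991·0.09241²/2) = [1060 + 5.51]·4.232 = 4510 Pa.
Q = ṁ/ρ = 0.41/991 = 0.0004137 m³/s.
Pumping power P = QΔP = 0.0004137·4510 = 1.866 W = 1.87 W.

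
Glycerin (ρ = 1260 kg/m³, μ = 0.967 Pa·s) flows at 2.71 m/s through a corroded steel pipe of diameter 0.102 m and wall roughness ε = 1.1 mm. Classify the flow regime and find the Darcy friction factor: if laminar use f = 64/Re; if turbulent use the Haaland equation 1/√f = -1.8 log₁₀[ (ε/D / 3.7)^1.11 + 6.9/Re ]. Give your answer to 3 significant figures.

Re = ρVD/μ = 1260·2.71·0.102/0.967 = 360.2.
Re < 2300 → laminar, so f = 64/Re = 0.1777 (roughness is irrelevant in laminar flow).

f ≈ 0.178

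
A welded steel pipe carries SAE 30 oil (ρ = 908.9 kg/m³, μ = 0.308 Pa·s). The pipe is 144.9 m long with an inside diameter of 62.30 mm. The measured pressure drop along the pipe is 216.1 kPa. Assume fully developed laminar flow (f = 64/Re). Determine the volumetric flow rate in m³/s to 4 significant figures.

Q ≈ 0.001790 m³/s

For laminar flow, f = 64/Re with Re = ρVD/μ, so Darcy-Weisbach reduces to ΔP = 32μLV/D². Solving for V: V = ΔP·D²/(32μL) = 2.161e+05·(0.0623)²/(32·0.308·144.9) = 0.5873 m/s.
Check: Re = ρVD/μ = 908.9·0.5873·0.0623/0.308 = 108 < 2300, so the laminar assumption holds.
Q = V·A = 0.5873·(π/4·0.0623²) = 0.00179 m³/s = 0.001790 m³/s.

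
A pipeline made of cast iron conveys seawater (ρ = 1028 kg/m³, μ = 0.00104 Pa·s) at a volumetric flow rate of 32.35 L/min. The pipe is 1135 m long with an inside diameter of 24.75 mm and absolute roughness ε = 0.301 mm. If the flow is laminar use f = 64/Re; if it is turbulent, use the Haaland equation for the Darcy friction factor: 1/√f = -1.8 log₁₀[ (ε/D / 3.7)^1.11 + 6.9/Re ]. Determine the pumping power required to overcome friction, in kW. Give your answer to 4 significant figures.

Q = 32.35 L/min = 32.35/60000 = 0.0005392 m³/s.
Cross-sectional area A = πD²/4 = π(0.02475)²/4 = 0.0004811 m²; mean velocity V = Q/A = 0.0005392/0.0004811 = 1.121 m/s.
Reynolds number Re = ρVD/μ = 1028 · 1.121 · 0.02475 / 0.00104 = 2.742e+04.
Re > 4000 → turbulent. Relative roughness ε/D = 0.000301/0.02475 = 0.0122. Haaland: 1/√f = -1.8 log₁₀[(0.0122/3.7)^1.11 + 6.9/2.742e+04] = -1.8 log₁₀[0.00175 + 0.000252] = 4.857, so f = 0.0424.
Darcy-Weisbach: ΔP = f(L/D)(ρV²/2) = 0.0424·(1135/0.02475)·(1028·1.121²/2) = 0.0424·4.586e+04·645.5 = 1.255e+06 Pa.
Pumping power P = QΔP = 0.0005392·1.255e+06 = 676.73 W = 0.6767 kW.

P ≈ 0.6767 kW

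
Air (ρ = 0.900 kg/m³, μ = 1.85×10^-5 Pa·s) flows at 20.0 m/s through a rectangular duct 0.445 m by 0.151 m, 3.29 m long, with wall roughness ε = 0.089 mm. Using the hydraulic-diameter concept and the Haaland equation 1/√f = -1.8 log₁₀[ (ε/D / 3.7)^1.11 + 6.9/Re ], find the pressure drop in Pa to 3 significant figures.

Hydraulic diameter D_h = 4A/P = 4·(0.445·0.151)/(2·(0.445+0.151)) = 0.2688/1.192 = 0.2255 m.
Re = ρVD_h/μ = 0.9·20·0.2255/1.85e-05 = 2.194e+05.
ε/D_h = 8.9e-05/0.2255 = 0.000395; Haaland gives 1/√f = -1.8 log₁₀[3.9e-05+3.15e-05] = 7.474, so f = 0.0179.
ΔP = f(L/D_h)(ρV²/2) = 0.0179·3.29/0.2255·180 = 47.02 Pa.

ΔP ≈ 47.0 Pa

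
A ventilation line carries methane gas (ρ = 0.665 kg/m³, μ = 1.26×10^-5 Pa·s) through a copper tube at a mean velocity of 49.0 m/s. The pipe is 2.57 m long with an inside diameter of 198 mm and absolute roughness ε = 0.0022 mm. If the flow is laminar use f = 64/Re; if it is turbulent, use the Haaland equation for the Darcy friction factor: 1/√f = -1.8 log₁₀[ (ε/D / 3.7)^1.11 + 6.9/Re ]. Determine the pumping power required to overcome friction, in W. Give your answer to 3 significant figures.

Reynolds number Re = ρVD/μ = 0.665 · 49 · 0.198 / 1.26e-05 = 5.12e+05.
Re > 4000 → turbulent. Relative roughness ε/D = 2.2e-06/0.198 = 1.11e-05. Haaland: 1/√f = -1.8 log₁₀[(1.11e-05/3.7)^1.11 + 6.9/5.12e+05] = -1.8 log₁₀[7.41e-07 + 1.35e-05] = 8.725, so f = 0.01314.
Darcy-Weisbach: ΔP = f(L/D)(ρV²/2) = 0.01314·(2.57/0.198)·(0.665·49²/2) = 0.01314·12.98·798.3 = 136.1 Pa.
Q = V·A = 49·0.03079 = 1.509 m³/s.
Pumping power P = QΔP = 1.509·136.1 = 205.4 W = 205 W.

P ≈ 205 W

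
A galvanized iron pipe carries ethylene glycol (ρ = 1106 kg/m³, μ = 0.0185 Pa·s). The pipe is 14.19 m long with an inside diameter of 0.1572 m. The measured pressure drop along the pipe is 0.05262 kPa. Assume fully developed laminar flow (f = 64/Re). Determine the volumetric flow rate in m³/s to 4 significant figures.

Q ≈ 0.003004 m³/s

For laminar flow, f = 64/Re with Re = ρVD/μ, so Darcy-Weisbach reduces to ΔP = 32μLV/D². Solving for V: V = ΔP·D²/(32μL) = 52.62·(0.1572)²/(32·0.0185·14.19) = 0.1548 m/s.
Check: Re = ρVD/μ = 1106·0.1548·0.1572/0.0185 = 1455 < 2300, so the laminar assumption holds.
Q = V·A = 0.1548·(π/4·0.1572²) = 0.003004 m³/s = 0.003004 m³/s.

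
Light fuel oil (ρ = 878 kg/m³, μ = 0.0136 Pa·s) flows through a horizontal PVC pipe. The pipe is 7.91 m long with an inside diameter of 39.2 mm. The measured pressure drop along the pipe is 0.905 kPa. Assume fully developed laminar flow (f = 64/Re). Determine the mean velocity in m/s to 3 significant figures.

For laminar flow, f = 64/Re with Re = ρVD/μ, so Darcy-Weisbach reduces to ΔP = 32μLV/D². Solving for V: V = ΔP·D²/(32μL) = 905·(0.0392)²/(32·0.0136·7.91) = 0.404 m/s.
Check: Re = ρVD/μ = 878·0.404·0.0392/0.0136 = 1022 < 2300, so the laminar assumption holds.

V ≈ 0.404 m/s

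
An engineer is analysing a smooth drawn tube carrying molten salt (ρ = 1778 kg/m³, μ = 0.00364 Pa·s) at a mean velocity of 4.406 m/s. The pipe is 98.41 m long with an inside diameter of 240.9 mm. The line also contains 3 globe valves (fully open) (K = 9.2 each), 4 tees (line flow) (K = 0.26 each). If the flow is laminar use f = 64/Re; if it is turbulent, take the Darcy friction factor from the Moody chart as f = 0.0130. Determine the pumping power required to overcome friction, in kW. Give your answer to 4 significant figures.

P ≈ 117.7 kW

Reynolds number Re = ρVD/μ = 1778 · 4.406 · 0.2409 / 0.00364 = 5.185e+05.
Re > 4000 → turbulent; use the Moody-chart value f = 0.0130.
Total minor-loss coefficient ΣK = 3·9.2 + 4·0.26 = 28.6.
ΔP = [f·L/D + ΣK]·(ρV²/2) = [0.013·98.41/0.2409 + 28.6]·(1778·4.406²/2) = [5.311 + 28.6]·1.726e+04 = 5.859e+05 Pa.
Q = V·A = 4.406·0.04558 = 0.2008 m³/s.
Pumping power P = QΔP = 0.2008·5.859e+05 = 117660 W = 117.7 kW.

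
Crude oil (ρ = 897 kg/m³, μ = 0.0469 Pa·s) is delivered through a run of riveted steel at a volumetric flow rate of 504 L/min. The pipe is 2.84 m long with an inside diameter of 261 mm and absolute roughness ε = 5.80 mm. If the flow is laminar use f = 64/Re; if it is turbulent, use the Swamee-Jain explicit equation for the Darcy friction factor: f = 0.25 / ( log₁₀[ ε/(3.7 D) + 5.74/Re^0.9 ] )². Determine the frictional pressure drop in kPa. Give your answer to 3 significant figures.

Q = 504 L/min = 504/60000 = 0.0084 m³/s.
Cross-sectional area A = πD²/4 = π(0.261)²/4 = 0.0535 m²; mean velocity V = Q/A = 0.0084/0.0535 = 0.157 m/s.
Reynolds number Re = ρVD/μ = 897 · 0.157 · 0.261 / 0.0469 = 783.7.
Re < 2300 → laminar flow, so f = 64/Re = 64/783.7 = 0.08166 (the turbulent correlation is not needed).
Darcy-Weisbach: ΔP = f(L/D)(ρV²/2) = 0.08166·(2.84/0.261)·(897·0.157²/2) = 0.08166·10.88·11.06 = 9.824 Pa.
ΔP = 9.824 Pa = 0.00982 kPa.

ΔP ≈ 0.00982 kPa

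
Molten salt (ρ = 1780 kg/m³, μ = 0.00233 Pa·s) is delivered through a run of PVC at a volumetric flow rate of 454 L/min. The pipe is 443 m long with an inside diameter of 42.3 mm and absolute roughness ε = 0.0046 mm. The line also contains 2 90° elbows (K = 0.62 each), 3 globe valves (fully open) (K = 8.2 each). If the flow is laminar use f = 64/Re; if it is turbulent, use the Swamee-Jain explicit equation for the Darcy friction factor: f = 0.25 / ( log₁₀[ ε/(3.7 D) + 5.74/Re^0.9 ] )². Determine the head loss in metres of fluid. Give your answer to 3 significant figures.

h_f ≈ 299 m

Q = 454 L/min = 454/60000 = 0.007567 m³/s.
Cross-sectional area A = πD²/4 = π(0.0423)²/4 = 0.001405 m²; mean velocity V = Q/A = 0.007567/0.001405 = 5.384 m/s.
Reynolds number Re = ρVD/μ = 1780 · 5.384 · 0.0423 / 0.00233 = 1.74e+05.
Re > 4000 → turbulent. Relative roughness ε/D = 4.6e-06/0.0423 = 0.000109. Swamee-Jain: f = 0.25/(log₁₀[0.000109/3.7 + 5.74/1.74e+05^0.9])² = 0.25/(log₁₀[2.94e-05 + 0.00011])² = 0.25/(-3.855)² = 0.01682.
Total minor-loss coefficient ΣK = 2·0.62 + 3·8.2 = 25.8.
ΔP = [f·L/D + ΣK]·(ρV²/2) = [0.01682·443/0.0423 + 25.8]·(1780·5.384²/2) = [176.2 + 25.8]·2.58e+04 = 5.213e+06 Pa.
Head loss h_f = ΔP/(ρg) = 5.213e+06/(1780·9.81) = 299 m.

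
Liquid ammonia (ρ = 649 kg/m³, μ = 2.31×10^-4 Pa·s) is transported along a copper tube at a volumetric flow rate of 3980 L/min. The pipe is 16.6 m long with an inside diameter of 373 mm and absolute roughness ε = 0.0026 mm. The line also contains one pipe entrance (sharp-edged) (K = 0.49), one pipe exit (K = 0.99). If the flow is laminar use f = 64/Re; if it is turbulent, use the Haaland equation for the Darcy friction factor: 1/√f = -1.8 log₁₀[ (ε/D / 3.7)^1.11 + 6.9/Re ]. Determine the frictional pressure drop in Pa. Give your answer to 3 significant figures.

ΔP ≈ 244 Pa

Q = 3980 L/min = 3980/60000 = 0.06633 m³/s.
Cross-sectional area A = πD²/4 = π(0.373)²/4 = 0.1093 m²; mean velocity V = Q/A = 0.06633/0.1093 = 0.607 m/s.
Reynolds number Re = ρVD/μ = 649 · 0.607 · 0.373 / 0.000231 = 6.362e+05.
Re > 4000 → turbulent. Relative roughness ε/D = 2.6e-06/0.373 = 6.97e-06. Haaland: 1/√f = -1.8 log₁₀[(6.97e-06/3.7)^1.11 + 6.9/6.362e+05] = -1.8 log₁₀[4.42e-07 + 1.08e-05] = 8.905, so f = 0.01261.
Total minor-loss coefficient ΣK = 1·0.49 + 1·0.99 = 1.48.
ΔP = [f·L/D + ΣK]·(ρV²/2) = [0.01261·16.6/0.373 + 1.48]·(649·0.607²/2) = [0.5612 + 1.48]·119.6 = 244.1 Pa.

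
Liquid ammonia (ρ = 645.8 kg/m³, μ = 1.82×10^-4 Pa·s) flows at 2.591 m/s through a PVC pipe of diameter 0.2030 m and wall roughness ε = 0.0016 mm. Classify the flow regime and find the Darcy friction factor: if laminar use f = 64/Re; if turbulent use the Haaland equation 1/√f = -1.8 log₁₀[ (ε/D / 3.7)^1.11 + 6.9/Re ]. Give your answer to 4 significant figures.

Re = ρVD/μ = 645.8·2.591·0.203/0.000182 = 1.866e+06.
Re > 4000 → turbulent. ε/D = 1.6e-06/0.203 = 7.88e-06; Haaland: 1/√f = -1.8 log₁₀[5.06e-07 + 3.7e-06] = 9.677, so f = 0.01068.

f ≈ 0.01068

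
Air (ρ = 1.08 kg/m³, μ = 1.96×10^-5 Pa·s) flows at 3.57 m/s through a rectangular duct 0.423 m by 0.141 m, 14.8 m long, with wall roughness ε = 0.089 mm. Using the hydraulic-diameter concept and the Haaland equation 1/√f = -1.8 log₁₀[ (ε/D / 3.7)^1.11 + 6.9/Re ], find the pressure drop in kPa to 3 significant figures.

ΔP ≈ 0.0110 kPa

Hydraulic diameter D_h = 4A/P = 4·(0.423·0.141)/(2·(0.423+0.141)) = 0.2386/1.128 = 0.2115 m.
Re = ρVD_h/μ = 1.08·3.57·0.2115/1.96e-05 = 4.161e+04.
ε/D_h = 8.9e-05/0.2115 = 0.000421; Haaland gives 1/√f = -1.8 log₁₀[4.19e-05+0.000166] = 6.629, so f = 0.02276.
ΔP = f(L/D_h)(ρV²/2) = 0.02276·14.8/0.2115·6.882 = 10.96 Pa.
ΔP = 0.0110 kPa.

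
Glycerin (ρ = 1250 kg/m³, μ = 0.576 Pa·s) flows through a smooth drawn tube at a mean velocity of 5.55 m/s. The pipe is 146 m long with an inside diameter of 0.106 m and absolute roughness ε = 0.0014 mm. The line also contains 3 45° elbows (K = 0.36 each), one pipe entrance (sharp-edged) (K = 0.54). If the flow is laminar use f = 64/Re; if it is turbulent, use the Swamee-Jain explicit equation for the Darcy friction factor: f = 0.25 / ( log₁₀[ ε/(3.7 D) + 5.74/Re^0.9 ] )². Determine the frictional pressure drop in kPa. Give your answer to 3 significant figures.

ΔP ≈ 1360 kPa

Reynolds number Re = ρVD/μ = 1250 · 5.55 · 0.106 / 0.576 = 1277.
Re < 2300 → laminar flow, so f = 64/Re = 64/1277 = 0.05013 (the turbulent correlation is not needed).
Total minor-loss coefficient ΣK = 3·0.36 + 1·0.54 = 1.62.
ΔP = [f·L/D + ΣK]·(ρV²/2) = [0.05013·146/0.106 + 1.62]·(1250·5.55²/2) = [69.05 + 1.62]·1.925e+04 = 1.36e+06 Pa.
ΔP = 1.36e+06 Pa = 1360 kPa.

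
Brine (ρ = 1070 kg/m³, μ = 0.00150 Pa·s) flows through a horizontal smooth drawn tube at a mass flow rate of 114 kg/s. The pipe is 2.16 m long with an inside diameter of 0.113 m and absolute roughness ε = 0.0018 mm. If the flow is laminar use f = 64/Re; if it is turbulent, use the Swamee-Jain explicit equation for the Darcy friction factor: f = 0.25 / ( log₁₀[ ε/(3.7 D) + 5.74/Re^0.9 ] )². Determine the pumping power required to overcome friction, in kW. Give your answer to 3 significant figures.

P ≈ 1.51 kW

A = πD²/4 = π(0.113)²/4 = 0.01003 m²; mean velocity V = ṁ/(ρA) = 114/(1070 · 0.01003) = 10.62 m/s.
Reynolds number Re = ρVD/μ = 1070 · 10.62 · 0.113 / 0.0015 = 8.563e+05.
Re > 4000 → turbulent. Relative roughness ε/D = 1.8e-06/0.113 = 1.59e-05. Swamee-Jain: f = 0.25/(log₁₀[1.59e-05/3.7 + 5.74/8.563e+05^0.9])² = 0.25/(log₁₀[4.31e-06 + 2.63e-05])² = 0.25/(-4.515)² = 0.01227.
Darcy-Weisbach: ΔP = f(L/D)(ρV²/2) = 0.01227·(2.16/0.113)·(1070·10.62²/2) = 0.01227·19.12·6.038e+04 = 1.416e+04 Pa.
Q = ṁ/ρ = 114/1070 = 0.1065 m³/s.
Pumping power P = QΔP = 0.1065·1.416e+04 = 1508 W = 1.51 kW.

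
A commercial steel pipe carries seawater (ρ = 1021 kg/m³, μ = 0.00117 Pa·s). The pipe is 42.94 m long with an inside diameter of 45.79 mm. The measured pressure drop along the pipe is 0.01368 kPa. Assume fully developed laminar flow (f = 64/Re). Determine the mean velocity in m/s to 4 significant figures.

For laminar flow, f = 64/Re with Re = ρVD/μ, so Darcy-Weisbach reduces to ΔP = 32μLV/D². Solving for V: V = ΔP·D²/(32μL) = 13.68·(0.04579)²/(32·0.00117·42.94) = 0.01784 m/s.
Check: Re = ρVD/μ = 1021·0.01784·0.04579/0.00117 = 712.9 < 2300, so the laminar assumption holds.

V ≈ 0.01784 m/s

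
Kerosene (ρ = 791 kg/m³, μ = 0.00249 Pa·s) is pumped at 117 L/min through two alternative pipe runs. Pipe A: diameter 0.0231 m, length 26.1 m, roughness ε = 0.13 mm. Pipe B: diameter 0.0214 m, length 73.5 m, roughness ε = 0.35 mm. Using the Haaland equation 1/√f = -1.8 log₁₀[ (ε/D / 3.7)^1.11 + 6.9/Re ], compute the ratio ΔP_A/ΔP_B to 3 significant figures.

ΔP_A/ΔP_B ≈ 0.177

Pipe A: V = Q/A = 0.00195/0.0004191 = 4.653 m/s; Re = 3.414e+04; ε/D = 0.00563; Haaland → f = 0.03376; ΔP_A = f(L/D)(ρV²/2) = 3.266e+05 Pa.
Pipe B: V = Q/A = 0.00195/0.0003597 = 5.421 m/s; Re = 3.686e+04; ε/D = 0.0164; Haaland → f = 0.04632; ΔP_B = f(L/D)(ρV²/2) = 1.849e+06 Pa.
ΔP_A/ΔP_B = 3.266e+05/1.849e+06 = 0.177.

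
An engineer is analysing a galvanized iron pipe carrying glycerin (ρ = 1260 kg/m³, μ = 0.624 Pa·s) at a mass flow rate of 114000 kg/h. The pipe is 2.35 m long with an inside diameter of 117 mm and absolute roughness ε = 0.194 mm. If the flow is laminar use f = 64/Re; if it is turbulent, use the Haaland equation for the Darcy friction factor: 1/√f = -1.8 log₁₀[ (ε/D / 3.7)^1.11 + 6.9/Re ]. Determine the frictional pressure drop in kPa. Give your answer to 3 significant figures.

ΔP ≈ 8.01 kPa

ṁ = 114000 kg/h = 114000/3600 = 31.67 kg/s.
A = πD²/4 = π(0.117)²/4 = 0.01075 m²; mean velocity V = ṁ/(ρA) = 31.67/(1260 · 0.01075) = 2.338 m/s.
Reynolds number Re = ρVD/μ = 1260 · 2.338 · 0.117 / 0.624 = 552.3.
Re < 2300 → laminar flow, so f = 64/Re = 64/552.3 = 0.1159 (the turbulent correlation is not needed).
Darcy-Weisbach: ΔP = f(L/D)(ρV²/2) = 0.1159·(2.35/0.117)·(1260·2.338²/2) = 0.1159·20.09·3443 = 8013 Pa.
ΔP = 8013 Pa = 8.01 kPa.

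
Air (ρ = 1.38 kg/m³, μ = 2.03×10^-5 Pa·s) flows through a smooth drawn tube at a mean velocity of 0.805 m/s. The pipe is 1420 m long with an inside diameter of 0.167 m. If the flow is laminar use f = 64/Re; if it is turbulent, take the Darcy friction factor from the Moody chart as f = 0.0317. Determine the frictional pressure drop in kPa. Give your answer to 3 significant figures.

Reynolds number Re = ρVD/μ = 1.38 · 0.805 · 0.167 / 2.03e-05 = 9139.
Re > 4000 → turbulent; use the Moody-chart value f = 0.0317.
Darcy-Weisbach: ΔP = f(L/D)(ρV²/2) = 0.0317·(1420/0.167)·(1.38·0.805²/2) = 0.0317·8503·0.4471 = 120.5 Pa.
ΔP = 120.5 Pa = 0.121 kPa.

ΔP ≈ 0.121 kPa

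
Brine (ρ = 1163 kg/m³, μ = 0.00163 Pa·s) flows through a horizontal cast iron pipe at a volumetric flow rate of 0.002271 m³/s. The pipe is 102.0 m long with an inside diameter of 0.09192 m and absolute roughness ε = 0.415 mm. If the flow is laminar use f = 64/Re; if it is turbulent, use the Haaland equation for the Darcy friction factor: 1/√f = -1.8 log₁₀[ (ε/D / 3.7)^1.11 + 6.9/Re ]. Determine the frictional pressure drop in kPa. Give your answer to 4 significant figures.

Cross-sectional area A = πD²/4 = π(0.09192)²/4 = 0.006636 m²; mean velocity V = Q/A = 0.002271/0.006636 = 0.3422 m/s.
Reynolds number Re = ρVD/μ = 1163 · 0.3422 · 0.09192 / 0.00163 = 2.244e+04.
Re > 4000 → turbulent. Relative roughness ε/D = 0.000415/0.09192 = 0.00451. Haaland: 1/√f = -1.8 log₁₀[(0.00451/3.7)^1.11 + 6.9/2.244e+04] = -1.8 log₁₀[0.000583 + 0.000307] = 5.49, so f = 0.03317.
Darcy-Weisbach: ΔP = f(L/D)(ρV²/2) = 0.03317·(102/0.09192)·(1163·0.3422²/2) = 0.03317·1110·68.1 = 2507 Pa.
ΔP = 2507 Pa = 2.507 kPa.

ΔP ≈ 2.507 kPa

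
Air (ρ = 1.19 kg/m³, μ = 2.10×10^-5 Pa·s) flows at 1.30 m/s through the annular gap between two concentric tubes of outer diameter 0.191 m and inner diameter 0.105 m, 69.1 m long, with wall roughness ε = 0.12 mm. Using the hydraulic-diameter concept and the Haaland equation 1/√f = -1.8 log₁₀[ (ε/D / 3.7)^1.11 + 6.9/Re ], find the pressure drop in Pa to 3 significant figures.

ΔP ≈ 29.6 Pa

Hydraulic diameter D_h = 4A/P = D_o - D_i = 0.191 - 0.105 = 0.086 m.
Re = ρVD_h/μ = 1.19·1.3·0.086/2.1e-05 = 6335.
ε/D_h = 0.00012/0.086 = 0.0014; Haaland gives 1/√f = -1.8 log₁₀[0.000158+0.00109] = 5.227, so f = 0.0366.
ΔP = f(L/D_h)(ρV²/2) = 0.0366·69.1/0.086·1.006 = 29.57 Pa.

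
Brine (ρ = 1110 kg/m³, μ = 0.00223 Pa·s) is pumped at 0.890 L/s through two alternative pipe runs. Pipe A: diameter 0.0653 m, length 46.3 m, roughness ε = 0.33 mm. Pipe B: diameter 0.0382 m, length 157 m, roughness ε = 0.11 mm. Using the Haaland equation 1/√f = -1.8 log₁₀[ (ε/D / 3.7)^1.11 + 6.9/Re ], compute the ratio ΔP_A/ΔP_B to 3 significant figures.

ΔP_A/ΔP_B ≈ 0.0239

Pipe A: V = Q/A = 0.00089/0.003349 = 0.2658 m/s; Re = 8638; ε/D = 0.00505; Haaland → f = 0.03838; ΔP_A = f(L/D)(ρV²/2) = 1067 Pa.
Pipe B: V = Q/A = 0.00089/0.001146 = 0.7766 m/s; Re = 1.477e+04; ε/D = 0.00288; Haaland → f = 0.03242; ΔP_B = f(L/D)(ρV²/2) = 4.46e+04 Pa.
ΔP_A/ΔP_B = 1067/4.46e+04 = 0.0239.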